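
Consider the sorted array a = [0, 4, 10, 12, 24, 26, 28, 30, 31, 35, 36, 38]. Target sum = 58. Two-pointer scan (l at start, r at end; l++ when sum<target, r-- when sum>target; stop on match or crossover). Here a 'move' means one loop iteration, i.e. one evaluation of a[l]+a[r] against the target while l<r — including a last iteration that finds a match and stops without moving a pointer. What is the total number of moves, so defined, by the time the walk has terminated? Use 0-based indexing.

[0,11] 0+38=38 <58 → l++
[1,11] 4+38=42 <58 → l++
[2,11] 10+38=48 <58 → l++
[3,11] 12+38=50 <58 → l++
[4,11] 24+38=62 >58 → r--
[4,10] 24+36=60 >58 → r--
[4,9] 24+35=59 >58 → r--
[4,8] 24+31=55 <58 → l++
[5,8] 26+31=57 <58 → l++
[6,8] 28+31=59 >58 → r--
[6,7] 28+30=58 → found

11 moves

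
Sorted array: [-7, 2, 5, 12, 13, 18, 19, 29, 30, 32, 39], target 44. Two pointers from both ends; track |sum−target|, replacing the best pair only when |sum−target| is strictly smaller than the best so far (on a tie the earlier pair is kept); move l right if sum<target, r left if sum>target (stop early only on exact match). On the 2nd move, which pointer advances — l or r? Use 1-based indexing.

l

l=1 r=11: -7+39=32 d=12 *, l++
l=2 r=11: 2+39=41 d=3 *, l++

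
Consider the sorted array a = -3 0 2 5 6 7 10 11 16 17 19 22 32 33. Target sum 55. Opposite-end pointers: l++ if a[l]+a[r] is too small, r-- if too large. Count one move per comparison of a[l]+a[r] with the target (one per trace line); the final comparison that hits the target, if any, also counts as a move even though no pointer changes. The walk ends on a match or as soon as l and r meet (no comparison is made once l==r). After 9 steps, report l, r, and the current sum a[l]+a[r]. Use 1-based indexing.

l=10, r=14, sum=50

l=1 r=14: -3+33=30 <55, l++
l=2 r=14: 0+33=33 <55, l++
l=3 r=14: 2+33=35 <55, l++
l=4 r=14: 5+33=38 <55, l++
l=5 r=14: 6+33=39 <55, l++
l=6 r=14: 7+33=40 <55, l++
l=7 r=14: 10+33=43 <55, l++
l=8 r=14: 11+33=44 <55, l++
l=9 r=14: 16+33=49 <55, l++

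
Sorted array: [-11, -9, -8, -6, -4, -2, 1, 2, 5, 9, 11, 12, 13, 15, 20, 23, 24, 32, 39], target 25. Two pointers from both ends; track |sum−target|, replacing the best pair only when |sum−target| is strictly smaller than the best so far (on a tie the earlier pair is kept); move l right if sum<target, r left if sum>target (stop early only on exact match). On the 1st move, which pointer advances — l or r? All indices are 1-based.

[1,19] -11+39=28 d=3 * → r--

r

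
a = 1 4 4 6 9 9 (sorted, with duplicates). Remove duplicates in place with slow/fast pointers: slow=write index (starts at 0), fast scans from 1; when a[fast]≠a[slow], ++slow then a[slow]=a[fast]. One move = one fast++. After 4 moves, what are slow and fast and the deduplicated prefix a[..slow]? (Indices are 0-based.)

slow=3, fast=5, prefix=[1, 4, 6, 9]

slow=0 fast=1: a[fast]=4≠a[slow]=1 write a[1]=4, slow++,fast++
slow=1 fast=2: a[fast]=4=a[slow] dup, fast++
slow=1 fast=3: a[fast]=6≠a[slow]=4 write a[2]=6, slow++,fast++
slow=2 fast=4: a[fast]=9≠a[slow]=6 write a[3]=9, slow++,fast++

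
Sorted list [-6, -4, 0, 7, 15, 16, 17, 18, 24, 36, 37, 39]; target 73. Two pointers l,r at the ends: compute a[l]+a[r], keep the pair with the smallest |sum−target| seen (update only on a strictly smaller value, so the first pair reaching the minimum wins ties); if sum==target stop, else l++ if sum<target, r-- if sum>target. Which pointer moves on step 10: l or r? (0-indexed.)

r

[0,11] -6+39=33 d=40 * → l++
[1,11] -4+39=35 d=38 * → l++
[2,11] 0+39=39 d=34 * → l++
[3,11] 7+39=46 d=27 * → l++
[4,11] 15+39=54 d=19 * → l++
[5,11] 16+39=55 d=18 * → l++
[6,11] 17+39=56 d=17 * → l++
[7,11] 18+39=57 d=16 * → l++
[8,11] 24+39=63 d=10 * → l++
[9,11] 36+39=75 d=2 * → r--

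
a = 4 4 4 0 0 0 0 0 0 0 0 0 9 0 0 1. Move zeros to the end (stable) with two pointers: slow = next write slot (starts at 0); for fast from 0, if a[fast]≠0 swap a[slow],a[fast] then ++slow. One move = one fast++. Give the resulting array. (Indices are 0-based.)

slow=0 fast=0: a[fast]=4≠0 swap→a[0]=4, slow++,fast++
slow=1 fast=1: a[fast]=4≠0 swap→a[1]=4, slow++,fast++
slow=2 fast=2: a[fast]=4≠0 swap→a[2]=4, slow++,fast++
slow=3 fast=3: a[fast]=0, fast++
slow=3 fast=4: a[fast]=0, fast++
slow=3 fast=5: a[fast]=0, fast++
slow=3 fast=6: a[fast]=0, fast++
slow=3 fast=7: a[fast]=0, fast++
slow=3 fast=8: a[fast]=0, fast++
slow=3 fast=9: a[fast]=0, fast++
slow=3 fast=10: a[fast]=0, fast++
slow=3 fast=11: a[fast]=0, fast++
slow=3 fast=12: a[fast]=9≠0 swap→a[3]=9, slow++,fast++
slow=4 fast=13: a[fast]=0, fast++
slow=4 fast=14: a[fast]=0, fast++
slow=4 fast=15: a[fast]=1≠0 swap→a[4]=1, slow++,fast++

[4, 4, 4, 9, 1, 0, 0, 0, 0, 0, 0, 0, 0, 0, 0, 0]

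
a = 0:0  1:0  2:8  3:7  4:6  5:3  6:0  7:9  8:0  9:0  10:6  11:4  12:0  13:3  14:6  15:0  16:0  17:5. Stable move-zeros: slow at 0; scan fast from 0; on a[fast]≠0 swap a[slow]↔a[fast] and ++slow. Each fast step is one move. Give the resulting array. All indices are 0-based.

[8, 7, 6, 3, 9, 6, 4, 3, 6, 5, 0, 0, 0, 0, 0, 0, 0, 0]

(s=0,f=0) a[fast]=0 → fast++
(s=0,f=1) a[fast]=0 → fast++
(s=0,f=2) a[fast]=8≠0 swap→a[0]=8 → slow++,fast++
(s=1,f=3) a[fast]=7≠0 swap→a[1]=7 → slow++,fast++
(s=2,f=4) a[fast]=6≠0 swap→a[2]=6 → slow++,fast++
(s=3,f=5) a[fast]=3≠0 swap→a[3]=3 → slow++,fast++
(s=4,f=6) a[fast]=0 → fast++
(s=4,f=7) a[fast]=9≠0 swap→a[4]=9 → slow++,fast++
(s=5,f=8) a[fast]=0 → fast++
(s=5,f=9) a[fast]=0 → fast++
(s=5,f=10) a[fast]=6≠0 swap→a[5]=6 → slow++,fast++
(s=6,f=11) a[fast]=4≠0 swap→a[6]=4 → slow++,fast++
(s=7,f=12) a[fast]=0 → fast++
(s=7,f=13) a[fast]=3≠0 swap→a[7]=3 → slow++,fast++
(s=8,f=14) a[fast]=6≠0 swap→a[8]=6 → slow++,fast++
(s=9,f=15) a[fast]=0 → fast++
(s=9,f=16) a[fast]=0 → fast++
(s=9,f=17) a[fast]=5≠0 swap→a[9]=5 → slow++,fast++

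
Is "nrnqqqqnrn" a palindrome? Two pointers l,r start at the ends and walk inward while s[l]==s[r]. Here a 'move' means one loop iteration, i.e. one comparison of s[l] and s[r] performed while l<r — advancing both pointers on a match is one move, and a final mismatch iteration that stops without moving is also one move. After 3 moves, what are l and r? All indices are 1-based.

[1,10] 'n'=='n' → l++,r--
[2,9] 'r'=='r' → l++,r--
[3,8] 'n'=='n' → l++,r--

l=4, r=7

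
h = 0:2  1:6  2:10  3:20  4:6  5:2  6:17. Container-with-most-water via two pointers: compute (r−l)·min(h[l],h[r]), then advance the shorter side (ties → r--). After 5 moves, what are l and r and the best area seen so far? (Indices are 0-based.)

[0,6] min(2,17)*6=12 best=12 * → l++
[1,6] min(6,17)*5=30 best=30 * → l++
[2,6] min(10,17)*4=40 best=40 * → l++
[3,6] min(20,17)*3=51 best=51 * → r--
[3,5] min(20,2)*2=4 best=51 → r--

l=3, r=4, best area=51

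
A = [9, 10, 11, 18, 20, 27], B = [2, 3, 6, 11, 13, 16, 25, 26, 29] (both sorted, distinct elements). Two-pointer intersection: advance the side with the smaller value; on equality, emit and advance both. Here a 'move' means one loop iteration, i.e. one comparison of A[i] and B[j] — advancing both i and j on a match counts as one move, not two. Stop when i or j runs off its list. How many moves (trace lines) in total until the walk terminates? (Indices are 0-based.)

i=0 j=0: 9>2, j++
i=0 j=1: 9>3, j++
i=0 j=2: 9>6, j++
i=0 j=3: 9<11, i++
i=1 j=3: 10<11, i++
i=2 j=3: 11==11 emit, i++,j++
i=3 j=4: 18>13, j++
i=3 j=5: 18>16, j++
i=3 j=6: 18<25, i++
i=4 j=6: 20<25, i++
i=5 j=6: 27>25, j++
i=5 j=7: 27>26, j++
i=5 j=8: 27<29, i++

13 moves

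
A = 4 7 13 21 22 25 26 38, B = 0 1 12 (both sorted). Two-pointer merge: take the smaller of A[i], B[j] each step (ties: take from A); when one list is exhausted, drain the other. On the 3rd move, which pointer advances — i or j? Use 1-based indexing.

i=1 j=1: A[i]=4>B[j]=0 take 0, j++
i=1 j=2: A[i]=4>B[j]=1 take 1, j++
i=1 j=3: A[i]=4<=B[j]=12 take 4, i++

i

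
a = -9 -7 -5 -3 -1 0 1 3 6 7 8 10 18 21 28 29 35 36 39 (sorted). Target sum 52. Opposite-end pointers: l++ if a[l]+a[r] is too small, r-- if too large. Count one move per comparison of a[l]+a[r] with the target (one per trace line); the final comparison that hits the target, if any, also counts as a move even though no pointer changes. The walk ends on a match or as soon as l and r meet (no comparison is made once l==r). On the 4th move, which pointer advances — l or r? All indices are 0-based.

l

[0,18] -9+39=30 <52 → l++
[1,18] -7+39=32 <52 → l++
[2,18] -5+39=34 <52 → l++
[3,18] -3+39=36 <52 → l++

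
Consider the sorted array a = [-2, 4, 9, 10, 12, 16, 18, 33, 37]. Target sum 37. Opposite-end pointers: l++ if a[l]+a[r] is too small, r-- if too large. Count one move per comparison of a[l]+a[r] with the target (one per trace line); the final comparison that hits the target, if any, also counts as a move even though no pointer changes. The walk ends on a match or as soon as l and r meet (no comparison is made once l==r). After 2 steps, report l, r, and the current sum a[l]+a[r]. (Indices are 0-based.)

l=0 r=8: -2+37=35 <37, l++
l=1 r=8: 4+37=41 >37, r--

l=1, r=7, sum=37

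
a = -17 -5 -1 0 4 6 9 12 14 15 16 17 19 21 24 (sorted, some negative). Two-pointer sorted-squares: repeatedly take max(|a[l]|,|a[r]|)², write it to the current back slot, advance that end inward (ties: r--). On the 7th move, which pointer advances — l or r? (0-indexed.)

r

[0,14] |-17|<=|24| out[14]=576 → r--
[0,13] |-17|<=|21| out[13]=441 → r--
[0,12] |-17|<=|19| out[12]=361 → r--
[0,11] |-17|<=|17| out[11]=289 → r--
[0,10] |-17|>|16| out[10]=289 → l++
[1,10] |-5|<=|16| out[9]=256 → r--
[1,9] |-5|<=|15| out[8]=225 → r--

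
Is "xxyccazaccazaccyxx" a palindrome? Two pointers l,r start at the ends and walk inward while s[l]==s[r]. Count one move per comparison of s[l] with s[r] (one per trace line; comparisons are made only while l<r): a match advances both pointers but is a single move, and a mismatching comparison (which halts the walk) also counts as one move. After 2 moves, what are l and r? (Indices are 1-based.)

[1,18] 'x'=='x' → l++,r--
[2,17] 'x'=='x' → l++,r--

l=3, r=16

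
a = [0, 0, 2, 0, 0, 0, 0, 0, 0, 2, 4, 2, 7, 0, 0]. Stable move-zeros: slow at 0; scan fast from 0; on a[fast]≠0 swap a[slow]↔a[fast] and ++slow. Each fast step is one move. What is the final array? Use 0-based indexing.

(s=0,f=0) a[fast]=0 → fast++
(s=0,f=1) a[fast]=0 → fast++
(s=0,f=2) a[fast]=2≠0 swap→a[0]=2 → slow++,fast++
(s=1,f=3) a[fast]=0 → fast++
(s=1,f=4) a[fast]=0 → fast++
(s=1,f=5) a[fast]=0 → fast++
(s=1,f=6) a[fast]=0 → fast++
(s=1,f=7) a[fast]=0 → fast++
(s=1,f=8) a[fast]=0 → fast++
(s=1,f=9) a[fast]=2≠0 swap→a[1]=2 → slow++,fast++
(s=2,f=10) a[fast]=4≠0 swap→a[2]=4 → slow++,fast++
(s=3,f=11) a[fast]=2≠0 swap→a[3]=2 → slow++,fast++
(s=4,f=12) a[fast]=7≠0 swap→a[4]=7 → slow++,fast++
(s=5,f=13) a[fast]=0 → fast++
(s=5,f=14) a[fast]=0 → fast++

[2, 2, 4, 2, 7, 0, 0, 0, 0, 0, 0, 0, 0, 0, 0]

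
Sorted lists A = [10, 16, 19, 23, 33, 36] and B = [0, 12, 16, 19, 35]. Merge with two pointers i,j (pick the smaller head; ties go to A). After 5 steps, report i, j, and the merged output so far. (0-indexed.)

[i=0,j=0] A[i]=10>B[j]=0 take 0 → j++
[i=0,j=1] A[i]=10<=B[j]=12 take 10 → i++
[i=1,j=1] A[i]=16>B[j]=12 take 12 → j++
[i=1,j=2] A[i]=16<=B[j]=16 take 16 → i++
[i=2,j=2] A[i]=19>B[j]=16 take 16 → j++

i=2, j=3, merged so far=[0, 10, 12, 16, 16]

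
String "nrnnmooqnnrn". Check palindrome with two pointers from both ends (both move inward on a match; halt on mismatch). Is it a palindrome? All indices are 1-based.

l=1 r=12: 'n'=='n', l++,r--
l=2 r=11: 'r'=='r', l++,r--
l=3 r=10: 'n'=='n', l++,r--
l=4 r=9: 'n'=='n', l++,r--
l=5 r=8: 'm'!='q', stop

not a palindrome (mismatch at 5,8)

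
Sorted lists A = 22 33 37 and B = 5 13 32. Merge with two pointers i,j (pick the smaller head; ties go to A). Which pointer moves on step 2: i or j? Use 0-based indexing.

[i=0,j=0] A[i]=22>B[j]=5 take 5 → j++
[i=0,j=1] A[i]=22>B[j]=13 take 13 → j++

j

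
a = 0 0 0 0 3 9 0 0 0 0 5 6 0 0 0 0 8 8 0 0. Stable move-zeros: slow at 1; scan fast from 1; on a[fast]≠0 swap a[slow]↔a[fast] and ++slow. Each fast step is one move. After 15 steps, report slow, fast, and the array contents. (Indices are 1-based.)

(s=1,f=1) a[fast]=0 → fast++
(s=1,f=2) a[fast]=0 → fast++
(s=1,f=3) a[fast]=0 → fast++
(s=1,f=4) a[fast]=0 → fast++
(s=1,f=5) a[fast]=3≠0 swap→a[1]=3 → slow++,fast++
(s=2,f=6) a[fast]=9≠0 swap→a[2]=9 → slow++,fast++
(s=3,f=7) a[fast]=0 → fast++
(s=3,f=8) a[fast]=0 → fast++
(s=3,f=9) a[fast]=0 → fast++
(s=3,f=10) a[fast]=0 → fast++
(s=3,f=11) a[fast]=5≠0 swap→a[3]=5 → slow++,fast++
(s=4,f=12) a[fast]=6≠0 swap→a[4]=6 → slow++,fast++
(s=5,f=13) a[fast]=0 → fast++
(s=5,f=14) a[fast]=0 → fast++
(s=5,f=15) a[fast]=0 → fast++

slow=5, fast=16, a=[3, 9, 5, 6, 0, 0, 0, 0, 0, 0, 0, 0, 0, 0, 0, 0, 8, 8, 0, 0]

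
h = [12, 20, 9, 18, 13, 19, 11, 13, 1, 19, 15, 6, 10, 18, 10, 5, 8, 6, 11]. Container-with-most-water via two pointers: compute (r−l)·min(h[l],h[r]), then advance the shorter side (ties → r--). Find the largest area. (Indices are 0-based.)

max area = 216

l=0 r=18: min(12,11)*18=198 best=198 *, r--
l=0 r=17: min(12,6)*17=102 best=198, r--
l=0 r=16: min(12,8)*16=128 best=198, r--
l=0 r=15: min(12,5)*15=75 best=198, r--
l=0 r=14: min(12,10)*14=140 best=198, r--
l=0 r=13: min(12,18)*13=156 best=198, l++
l=1 r=13: min(20,18)*12=216 best=216 *, r--
l=1 r=12: min(20,10)*11=110 best=216, r--
l=1 r=11: min(20,6)*10=60 best=216, r--
l=1 r=10: min(20,15)*9=135 best=216, r--
l=1 r=9: min(20,19)*8=152 best=216, r--
l=1 r=8: min(20,1)*7=7 best=216, r--
l=1 r=7: min(20,13)*6=78 best=216, r--
l=1 r=6: min(20,11)*5=55 best=216, r--
l=1 r=5: min(20,19)*4=76 best=216, r--
l=1 r=4: min(20,13)*3=39 best=216, r--
l=1 r=3: min(20,18)*2=36 best=216, r--
l=1 r=2: min(20,9)*1=9 best=216, r--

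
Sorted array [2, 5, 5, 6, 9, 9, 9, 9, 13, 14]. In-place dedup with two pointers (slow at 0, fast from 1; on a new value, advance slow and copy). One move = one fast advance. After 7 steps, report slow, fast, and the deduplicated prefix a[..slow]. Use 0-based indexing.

slow=3, fast=8, prefix=[2, 5, 6, 9]

(s=0,f=1) a[fast]=5≠a[slow]=2 write a[1]=5 → slow++,fast++
(s=1,f=2) a[fast]=5=a[slow] dup → fast++
(s=1,f=3) a[fast]=6≠a[slow]=5 write a[2]=6 → slow++,fast++
(s=2,f=4) a[fast]=9≠a[slow]=6 write a[3]=9 → slow++,fast++
(s=3,f=5) a[fast]=9=a[slow] dup → fast++
(s=3,f=6) a[fast]=9=a[slow] dup → fast++
(s=3,f=7) a[fast]=9=a[slow] dup → fast++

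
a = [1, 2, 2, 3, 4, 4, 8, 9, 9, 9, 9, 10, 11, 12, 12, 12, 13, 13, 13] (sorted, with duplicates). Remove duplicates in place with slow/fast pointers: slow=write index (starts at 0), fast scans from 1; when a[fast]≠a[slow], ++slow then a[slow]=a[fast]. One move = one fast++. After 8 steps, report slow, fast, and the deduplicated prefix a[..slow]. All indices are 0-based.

slow=5, fast=9, prefix=[1, 2, 3, 4, 8, 9]

slow=0 fast=1: a[fast]=2≠a[slow]=1 write a[1]=2, slow++,fast++
slow=1 fast=2: a[fast]=2=a[slow] dup, fast++
slow=1 fast=3: a[fast]=3≠a[slow]=2 write a[2]=3, slow++,fast++
slow=2 fast=4: a[fast]=4≠a[slow]=3 write a[3]=4, slow++,fast++
slow=3 fast=5: a[fast]=4=a[slow] dup, fast++
slow=3 fast=6: a[fast]=8≠a[slow]=4 write a[4]=8, slow++,fast++
slow=4 fast=7: a[fast]=9≠a[slow]=8 write a[5]=9, slow++,fast++
slow=5 fast=8: a[fast]=9=a[slow] dup, fast++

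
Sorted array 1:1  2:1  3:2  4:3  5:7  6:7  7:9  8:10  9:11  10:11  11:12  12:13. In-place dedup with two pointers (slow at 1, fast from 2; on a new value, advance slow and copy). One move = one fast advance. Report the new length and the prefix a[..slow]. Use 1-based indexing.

length 9; prefix = [1, 2, 3, 7, 9, 10, 11, 12, 13]

(s=1,f=2) a[fast]=1=a[slow] dup → fast++
(s=1,f=3) a[fast]=2≠a[slow]=1 write a[2]=2 → slow++,fast++
(s=2,f=4) a[fast]=3≠a[slow]=2 write a[3]=3 → slow++,fast++
(s=3,f=5) a[fast]=7≠a[slow]=3 write a[4]=7 → slow++,fast++
(s=4,f=6) a[fast]=7=a[slow] dup → fast++
(s=4,f=7) a[fast]=9≠a[slow]=7 write a[5]=9 → slow++,fast++
(s=5,f=8) a[fast]=10≠a[slow]=9 write a[6]=10 → slow++,fast++
(s=6,f=9) a[fast]=11≠a[slow]=10 write a[7]=11 → slow++,fast++
(s=7,f=10) a[fast]=11=a[slow] dup → fast++
(s=7,f=11) a[fast]=12≠a[slow]=11 write a[8]=12 → slow++,fast++
(s=8,f=12) a[fast]=13≠a[slow]=12 write a[9]=13 → slow++,fast++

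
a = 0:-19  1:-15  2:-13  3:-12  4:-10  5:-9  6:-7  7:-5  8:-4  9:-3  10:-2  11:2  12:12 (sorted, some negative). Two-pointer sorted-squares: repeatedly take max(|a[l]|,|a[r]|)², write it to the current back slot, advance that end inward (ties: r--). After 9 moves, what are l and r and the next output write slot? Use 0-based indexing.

l=8, r=11, next write slot=3

[0,12] |-19|>|12| out[12]=361 → l++
[1,12] |-15|>|12| out[11]=225 → l++
[2,12] |-13|>|12| out[10]=169 → l++
[3,12] |-12|<=|12| out[9]=144 → r--
[3,11] |-12|>|2| out[8]=144 → l++
[4,11] |-10|>|2| out[7]=100 → l++
[5,11] |-9|>|2| out[6]=81 → l++
[6,11] |-7|>|2| out[5]=49 → l++
[7,11] |-5|>|2| out[4]=25 → l++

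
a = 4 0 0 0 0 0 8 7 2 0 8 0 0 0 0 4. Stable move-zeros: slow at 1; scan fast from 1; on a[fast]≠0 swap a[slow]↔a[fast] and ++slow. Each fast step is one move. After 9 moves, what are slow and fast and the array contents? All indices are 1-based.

slow=5, fast=10, a=[4, 8, 7, 2, 0, 0, 0, 0, 0, 0, 8, 0, 0, 0, 0, 4]

slow=1 fast=1: a[fast]=4≠0 swap→a[1]=4, slow++,fast++
slow=2 fast=2: a[fast]=0, fast++
slow=2 fast=3: a[fast]=0, fast++
slow=2 fast=4: a[fast]=0, fast++
slow=2 fast=5: a[fast]=0, fast++
slow=2 fast=6: a[fast]=0, fast++
slow=2 fast=7: a[fast]=8≠0 swap→a[2]=8, slow++,fast++
slow=3 fast=8: a[fast]=7≠0 swap→a[3]=7, slow++,fast++
slow=4 fast=9: a[fast]=2≠0 swap→a[4]=2, slow++,fast++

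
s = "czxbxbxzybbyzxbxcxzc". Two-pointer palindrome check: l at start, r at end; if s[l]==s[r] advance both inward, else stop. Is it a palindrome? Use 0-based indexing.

not a palindrome (mismatch at 3,16)

l=0 r=19: 'c'=='c', l++,r--
l=1 r=18: 'z'=='z', l++,r--
l=2 r=17: 'x'=='x', l++,r--
l=3 r=16: 'b'!='c', stop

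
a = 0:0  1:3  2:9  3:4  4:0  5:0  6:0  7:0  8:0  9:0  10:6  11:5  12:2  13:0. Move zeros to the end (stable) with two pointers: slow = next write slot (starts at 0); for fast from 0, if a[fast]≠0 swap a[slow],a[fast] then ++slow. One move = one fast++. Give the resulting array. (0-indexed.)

slow=0 fast=0: a[fast]=0, fast++
slow=0 fast=1: a[fast]=3≠0 swap→a[0]=3, slow++,fast++
slow=1 fast=2: a[fast]=9≠0 swap→a[1]=9, slow++,fast++
slow=2 fast=3: a[fast]=4≠0 swap→a[2]=4, slow++,fast++
slow=3 fast=4: a[fast]=0, fast++
slow=3 fast=5: a[fast]=0, fast++
slow=3 fast=6: a[fast]=0, fast++
slow=3 fast=7: a[fast]=0, fast++
slow=3 fast=8: a[fast]=0, fast++
slow=3 fast=9: a[fast]=0, fast++
slow=3 fast=10: a[fast]=6≠0 swap→a[3]=6, slow++,fast++
slow=4 fast=11: a[fast]=5≠0 swap→a[4]=5, slow++,fast++
slow=5 fast=12: a[fast]=2≠0 swap→a[5]=2, slow++,fast++
slow=6 fast=13: a[fast]=0, fast++

[3, 9, 4, 6, 5, 2, 0, 0, 0, 0, 0, 0, 0, 0]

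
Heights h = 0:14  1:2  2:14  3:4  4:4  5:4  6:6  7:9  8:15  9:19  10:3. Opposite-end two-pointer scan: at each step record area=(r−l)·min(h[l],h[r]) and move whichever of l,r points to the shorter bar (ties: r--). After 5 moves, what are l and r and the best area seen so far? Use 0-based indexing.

l=0 r=10: min(14,3)*10=30 best=30 *, r--
l=0 r=9: min(14,19)*9=126 best=126 *, l++
l=1 r=9: min(2,19)*8=16 best=126, l++
l=2 r=9: min(14,19)*7=98 best=126, l++
l=3 r=9: min(4,19)*6=24 best=126, l++

l=4, r=9, best area=126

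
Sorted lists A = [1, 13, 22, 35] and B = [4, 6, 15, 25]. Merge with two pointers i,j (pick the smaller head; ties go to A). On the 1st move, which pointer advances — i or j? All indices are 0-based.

i

i=0 j=0: A[i]=1<=B[j]=4 take 1, i++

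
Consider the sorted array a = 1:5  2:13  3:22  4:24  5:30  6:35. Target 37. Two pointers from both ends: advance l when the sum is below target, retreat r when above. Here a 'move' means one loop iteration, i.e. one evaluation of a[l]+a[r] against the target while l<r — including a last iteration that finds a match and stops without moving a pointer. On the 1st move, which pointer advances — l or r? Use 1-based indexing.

l=1 r=6: 5+35=40 >37, r--

r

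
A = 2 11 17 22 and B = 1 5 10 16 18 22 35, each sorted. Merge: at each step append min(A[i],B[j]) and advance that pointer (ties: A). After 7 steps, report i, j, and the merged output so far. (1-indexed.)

i=1 j=1: A[i]=2>B[j]=1 take 1, j++
i=1 j=2: A[i]=2<=B[j]=5 take 2, i++
i=2 j=2: A[i]=11>B[j]=5 take 5, j++
i=2 j=3: A[i]=11>B[j]=10 take 10, j++
i=2 j=4: A[i]=11<=B[j]=16 take 11, i++
i=3 j=4: A[i]=17>B[j]=16 take 16, j++
i=3 j=5: A[i]=17<=B[j]=18 take 17, i++

i=4, j=5, merged so far=[1, 2, 5, 10, 11, 16, 17]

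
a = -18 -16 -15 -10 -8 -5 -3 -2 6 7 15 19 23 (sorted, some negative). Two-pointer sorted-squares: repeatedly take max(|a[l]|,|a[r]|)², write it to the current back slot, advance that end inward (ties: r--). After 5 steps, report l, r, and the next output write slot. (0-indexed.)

[0,12] |-18|<=|23| out[12]=529 → r--
[0,11] |-18|<=|19| out[11]=361 → r--
[0,10] |-18|>|15| out[10]=324 → l++
[1,10] |-16|>|15| out[9]=256 → l++
[2,10] |-15|<=|15| out[8]=225 → r--

l=2, r=9, next write slot=7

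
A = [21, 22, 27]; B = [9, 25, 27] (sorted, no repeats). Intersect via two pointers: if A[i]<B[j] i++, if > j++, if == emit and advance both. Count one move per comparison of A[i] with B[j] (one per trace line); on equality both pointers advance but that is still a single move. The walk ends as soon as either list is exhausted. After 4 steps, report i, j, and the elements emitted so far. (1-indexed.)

i=3, j=3, emitted=[]

i=1 j=1: 21>9, j++
i=1 j=2: 21<25, i++
i=2 j=2: 22<25, i++
i=3 j=2: 27>25, j++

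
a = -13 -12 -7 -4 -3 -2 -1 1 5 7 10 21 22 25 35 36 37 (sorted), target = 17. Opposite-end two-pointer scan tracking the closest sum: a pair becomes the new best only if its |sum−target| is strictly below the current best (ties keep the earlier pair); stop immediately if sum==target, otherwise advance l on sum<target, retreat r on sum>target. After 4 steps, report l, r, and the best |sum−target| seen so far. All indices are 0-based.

l=1, r=13, best |Δ|=5

l=0 r=16: -13+37=24 d=7 *, r--
l=0 r=15: -13+36=23 d=6 *, r--
l=0 r=14: -13+35=22 d=5 *, r--
l=0 r=13: -13+25=12 d=5, l++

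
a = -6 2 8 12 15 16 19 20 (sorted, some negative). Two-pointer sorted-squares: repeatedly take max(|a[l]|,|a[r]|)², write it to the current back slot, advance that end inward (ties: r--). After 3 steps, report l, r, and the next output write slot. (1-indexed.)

[1,8] |-6|<=|20| out[8]=400 → r--
[1,7] |-6|<=|19| out[7]=361 → r--
[1,6] |-6|<=|16| out[6]=256 → r--

l=1, r=5, next write slot=5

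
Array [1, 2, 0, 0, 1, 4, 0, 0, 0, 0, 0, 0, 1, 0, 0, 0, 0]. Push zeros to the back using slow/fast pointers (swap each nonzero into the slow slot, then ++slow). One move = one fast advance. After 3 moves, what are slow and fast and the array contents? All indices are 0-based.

(s=0,f=0) a[fast]=1≠0 swap→a[0]=1 → slow++,fast++
(s=1,f=1) a[fast]=2≠0 swap→a[1]=2 → slow++,fast++
(s=2,f=2) a[fast]=0 → fast++

slow=2, fast=3, a=[1, 2, 0, 0, 1, 4, 0, 0, 0, 0, 0, 0, 1, 0, 0, 0, 0]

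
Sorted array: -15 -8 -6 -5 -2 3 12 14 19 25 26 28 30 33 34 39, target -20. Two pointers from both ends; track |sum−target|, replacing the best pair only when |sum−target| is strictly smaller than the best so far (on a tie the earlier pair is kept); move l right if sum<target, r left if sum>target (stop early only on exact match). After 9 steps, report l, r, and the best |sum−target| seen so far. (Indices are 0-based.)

[0,15] -15+39=24 d=44 * → r--
[0,14] -15+34=19 d=39 * → r--
[0,13] -15+33=18 d=38 * → r--
[0,12] -15+30=15 d=35 * → r--
[0,11] -15+28=13 d=33 * → r--
[0,10] -15+26=11 d=31 * → r--
[0,9] -15+25=10 d=30 * → r--
[0,8] -15+19=4 d=24 * → r--
[0,7] -15+14=-1 d=19 * → r--

l=0, r=6, best |Δ|=19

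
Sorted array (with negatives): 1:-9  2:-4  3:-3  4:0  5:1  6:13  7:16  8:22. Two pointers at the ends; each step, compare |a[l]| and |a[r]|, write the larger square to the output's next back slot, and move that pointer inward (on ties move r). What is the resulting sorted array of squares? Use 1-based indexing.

[0, 1, 9, 16, 81, 169, 256, 484]

[1,8] |-9|<=|22| out[8]=484 → r--
[1,7] |-9|<=|16| out[7]=256 → r--
[1,6] |-9|<=|13| out[6]=169 → r--
[1,5] |-9|>|1| out[5]=81 → l++
[2,5] |-4|>|1| out[4]=16 → l++
[3,5] |-3|>|1| out[3]=9 → l++
[4,5] |0|<=|1| out[2]=1 → r--
[4,4] |0|<=|0| out[1]=0 → r--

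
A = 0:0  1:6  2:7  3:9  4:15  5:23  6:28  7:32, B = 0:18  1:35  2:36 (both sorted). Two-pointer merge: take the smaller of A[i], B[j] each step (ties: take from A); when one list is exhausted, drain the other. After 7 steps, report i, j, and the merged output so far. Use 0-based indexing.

i=0 j=0: A[i]=0<=B[j]=18 take 0, i++
i=1 j=0: A[i]=6<=B[j]=18 take 6, i++
i=2 j=0: A[i]=7<=B[j]=18 take 7, i++
i=3 j=0: A[i]=9<=B[j]=18 take 9, i++
i=4 j=0: A[i]=15<=B[j]=18 take 15, i++
i=5 j=0: A[i]=23>B[j]=18 take 18, j++
i=5 j=1: A[i]=23<=B[j]=35 take 23, i++

i=6, j=1, merged so far=[0, 6, 7, 9, 15, 18, 23]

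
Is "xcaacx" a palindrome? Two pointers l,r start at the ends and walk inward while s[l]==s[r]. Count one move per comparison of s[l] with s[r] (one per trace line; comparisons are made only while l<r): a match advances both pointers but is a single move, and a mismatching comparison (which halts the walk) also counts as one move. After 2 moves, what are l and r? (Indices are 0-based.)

[0,5] 'x'=='x' → l++,r--
[1,4] 'c'=='c' → l++,r--

l=2, r=3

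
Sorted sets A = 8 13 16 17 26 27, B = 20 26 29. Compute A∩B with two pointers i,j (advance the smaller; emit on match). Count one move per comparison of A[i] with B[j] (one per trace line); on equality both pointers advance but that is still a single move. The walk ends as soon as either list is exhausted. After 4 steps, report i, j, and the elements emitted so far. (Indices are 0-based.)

i=0 j=0: 8<20, i++
i=1 j=0: 13<20, i++
i=2 j=0: 16<20, i++
i=3 j=0: 17<20, i++

i=4, j=0, emitted=[]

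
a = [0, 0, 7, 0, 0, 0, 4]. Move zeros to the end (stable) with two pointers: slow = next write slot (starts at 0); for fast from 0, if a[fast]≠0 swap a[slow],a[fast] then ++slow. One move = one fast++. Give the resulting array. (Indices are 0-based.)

slow=0 fast=0: a[fast]=0, fast++
slow=0 fast=1: a[fast]=0, fast++
slow=0 fast=2: a[fast]=7≠0 swap→a[0]=7, slow++,fast++
slow=1 fast=3: a[fast]=0, fast++
slow=1 fast=4: a[fast]=0, fast++
slow=1 fast=5: a[fast]=0, fast++
slow=1 fast=6: a[fast]=4≠0 swap→a[1]=4, slow++,fast++

[7, 4, 0, 0, 0, 0, 0]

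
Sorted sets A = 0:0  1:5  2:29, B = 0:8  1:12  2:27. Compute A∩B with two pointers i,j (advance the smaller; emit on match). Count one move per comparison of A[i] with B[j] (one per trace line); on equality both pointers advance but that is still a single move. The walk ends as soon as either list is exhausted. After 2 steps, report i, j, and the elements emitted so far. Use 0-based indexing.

[i=0,j=0] 0<8 → i++
[i=1,j=0] 5<8 → i++

i=2, j=0, emitted=[]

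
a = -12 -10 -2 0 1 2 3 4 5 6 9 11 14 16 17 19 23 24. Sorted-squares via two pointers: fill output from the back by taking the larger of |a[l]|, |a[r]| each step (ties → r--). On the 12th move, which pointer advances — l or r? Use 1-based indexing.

[1,18] |-12|<=|24| out[18]=576 → r--
[1,17] |-12|<=|23| out[17]=529 → r--
[1,16] |-12|<=|19| out[16]=361 → r--
[1,15] |-12|<=|17| out[15]=289 → r--
[1,14] |-12|<=|16| out[14]=256 → r--
[1,13] |-12|<=|14| out[13]=196 → r--
[1,12] |-12|>|11| out[12]=144 → l++
[2,12] |-10|<=|11| out[11]=121 → r--
[2,11] |-10|>|9| out[10]=100 → l++
[3,11] |-2|<=|9| out[9]=81 → r--
[3,10] |-2|<=|6| out[8]=36 → r--
[3,9] |-2|<=|5| out[7]=25 → r--

r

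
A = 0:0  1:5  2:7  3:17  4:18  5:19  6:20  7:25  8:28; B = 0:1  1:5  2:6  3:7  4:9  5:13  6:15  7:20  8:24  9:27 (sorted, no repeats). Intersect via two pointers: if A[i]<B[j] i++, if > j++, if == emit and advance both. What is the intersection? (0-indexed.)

[i=0,j=0] 0<1 → i++
[i=1,j=0] 5>1 → j++
[i=1,j=1] 5==5 emit → i++,j++
[i=2,j=2] 7>6 → j++
[i=2,j=3] 7==7 emit → i++,j++
[i=3,j=4] 17>9 → j++
[i=3,j=5] 17>13 → j++
[i=3,j=6] 17>15 → j++
[i=3,j=7] 17<20 → i++
[i=4,j=7] 18<20 → i++
[i=5,j=7] 19<20 → i++
[i=6,j=7] 20==20 emit → i++,j++
[i=7,j=8] 25>24 → j++
[i=7,j=9] 25<27 → i++
[i=8,j=9] 28>27 → j++

intersection = [5, 7, 20]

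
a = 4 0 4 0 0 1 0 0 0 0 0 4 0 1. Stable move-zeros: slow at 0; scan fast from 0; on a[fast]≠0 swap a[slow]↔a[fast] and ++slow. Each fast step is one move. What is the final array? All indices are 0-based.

slow=0 fast=0: a[fast]=4≠0 swap→a[0]=4, slow++,fast++
slow=1 fast=1: a[fast]=0, fast++
slow=1 fast=2: a[fast]=4≠0 swap→a[1]=4, slow++,fast++
slow=2 fast=3: a[fast]=0, fast++
slow=2 fast=4: a[fast]=0, fast++
slow=2 fast=5: a[fast]=1≠0 swap→a[2]=1, slow++,fast++
slow=3 fast=6: a[fast]=0, fast++
slow=3 fast=7: a[fast]=0, fast++
slow=3 fast=8: a[fast]=0, fast++
slow=3 fast=9: a[fast]=0, fast++
slow=3 fast=10: a[fast]=0, fast++
slow=3 fast=11: a[fast]=4≠0 swap→a[3]=4, slow++,fast++
slow=4 fast=12: a[fast]=0, fast++
slow=4 fast=13: a[fast]=1≠0 swap→a[4]=1, slow++,fast++

[4, 4, 1, 4, 1, 0, 0, 0, 0, 0, 0, 0, 0, 0]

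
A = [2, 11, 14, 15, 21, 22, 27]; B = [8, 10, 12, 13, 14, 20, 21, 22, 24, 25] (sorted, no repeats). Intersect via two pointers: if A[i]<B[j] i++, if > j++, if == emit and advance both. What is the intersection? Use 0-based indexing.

intersection = [14, 21, 22]

i=0 j=0: 2<8, i++
i=1 j=0: 11>8, j++
i=1 j=1: 11>10, j++
i=1 j=2: 11<12, i++
i=2 j=2: 14>12, j++
i=2 j=3: 14>13, j++
i=2 j=4: 14==14 emit, i++,j++
i=3 j=5: 15<20, i++
i=4 j=5: 21>20, j++
i=4 j=6: 21==21 emit, i++,j++
i=5 j=7: 22==22 emit, i++,j++
i=6 j=8: 27>24, j++
i=6 j=9: 27>25, j++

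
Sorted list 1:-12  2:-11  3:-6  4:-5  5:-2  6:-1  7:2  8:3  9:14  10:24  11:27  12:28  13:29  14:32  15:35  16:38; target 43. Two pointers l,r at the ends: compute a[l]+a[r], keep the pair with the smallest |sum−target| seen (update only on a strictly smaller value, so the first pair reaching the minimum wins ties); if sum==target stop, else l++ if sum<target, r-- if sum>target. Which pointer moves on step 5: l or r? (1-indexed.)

l

l=1 r=16: -12+38=26 d=17 *, l++
l=2 r=16: -11+38=27 d=16 *, l++
l=3 r=16: -6+38=32 d=11 *, l++
l=4 r=16: -5+38=33 d=10 *, l++
l=5 r=16: -2+38=36 d=7 *, l++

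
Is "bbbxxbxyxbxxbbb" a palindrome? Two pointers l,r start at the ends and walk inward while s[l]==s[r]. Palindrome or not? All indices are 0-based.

l=0 r=14: 'b'=='b', l++,r--
l=1 r=13: 'b'=='b', l++,r--
l=2 r=12: 'b'=='b', l++,r--
l=3 r=11: 'x'=='x', l++,r--
l=4 r=10: 'x'=='x', l++,r--
l=5 r=9: 'b'=='b', l++,r--
l=6 r=8: 'x'=='x', l++,r--

palindrome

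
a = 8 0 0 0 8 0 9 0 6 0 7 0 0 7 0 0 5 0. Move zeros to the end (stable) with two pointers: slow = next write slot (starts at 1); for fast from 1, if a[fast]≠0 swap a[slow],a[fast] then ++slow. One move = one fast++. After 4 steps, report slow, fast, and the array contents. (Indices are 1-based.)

(s=1,f=1) a[fast]=8≠0 swap→a[1]=8 → slow++,fast++
(s=2,f=2) a[fast]=0 → fast++
(s=2,f=3) a[fast]=0 → fast++
(s=2,f=4) a[fast]=0 → fast++

slow=2, fast=5, a=[8, 0, 0, 0, 8, 0, 9, 0, 6, 0, 7, 0, 0, 7, 0, 0, 5, 0]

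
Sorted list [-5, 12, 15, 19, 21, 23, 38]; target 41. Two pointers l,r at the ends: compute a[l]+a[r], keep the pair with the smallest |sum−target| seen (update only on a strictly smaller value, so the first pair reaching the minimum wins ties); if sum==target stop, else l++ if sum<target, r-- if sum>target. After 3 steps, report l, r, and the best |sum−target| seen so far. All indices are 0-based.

l=2, r=5, best |Δ|=6

l=0 r=6: -5+38=33 d=8 *, l++
l=1 r=6: 12+38=50 d=9, r--
l=1 r=5: 12+23=35 d=6 *, l++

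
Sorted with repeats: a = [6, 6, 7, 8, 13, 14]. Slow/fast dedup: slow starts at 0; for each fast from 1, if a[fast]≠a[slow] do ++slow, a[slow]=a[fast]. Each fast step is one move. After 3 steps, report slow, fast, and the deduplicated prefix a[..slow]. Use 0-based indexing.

(s=0,f=1) a[fast]=6=a[slow] dup → fast++
(s=0,f=2) a[fast]=7≠a[slow]=6 write a[1]=7 → slow++,fast++
(s=1,f=3) a[fast]=8≠a[slow]=7 write a[2]=8 → slow++,fast++

slow=2, fast=4, prefix=[6, 7, 8]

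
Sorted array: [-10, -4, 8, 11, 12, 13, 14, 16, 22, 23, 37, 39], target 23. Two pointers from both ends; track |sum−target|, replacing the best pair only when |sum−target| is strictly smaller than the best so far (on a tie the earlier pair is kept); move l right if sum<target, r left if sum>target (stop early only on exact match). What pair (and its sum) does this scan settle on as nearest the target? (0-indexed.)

[0,11] -10+39=29 d=6 * → r--
[0,10] -10+37=27 d=4 * → r--
[0,9] -10+23=13 d=10 → l++
[1,9] -4+23=19 d=4 → l++
[2,9] 8+23=31 d=8 → r--
[2,8] 8+22=30 d=7 → r--
[2,7] 8+16=24 d=1 * → r--
[2,6] 8+14=22 d=1 → l++
[3,6] 11+14=25 d=2 → r--
[3,5] 11+13=24 d=1 → r--
[3,4] 11+12=23 d=0 * → stop

pair (11, 12) with sum 23 (|Δ|=0)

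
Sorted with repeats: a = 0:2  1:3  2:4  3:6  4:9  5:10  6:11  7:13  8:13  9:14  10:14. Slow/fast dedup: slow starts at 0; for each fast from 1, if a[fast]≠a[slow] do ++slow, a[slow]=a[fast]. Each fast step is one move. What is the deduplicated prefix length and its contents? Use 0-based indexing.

slow=0 fast=1: a[fast]=3≠a[slow]=2 write a[1]=3, slow++,fast++
slow=1 fast=2: a[fast]=4≠a[slow]=3 write a[2]=4, slow++,fast++
slow=2 fast=3: a[fast]=6≠a[slow]=4 write a[3]=6, slow++,fast++
slow=3 fast=4: a[fast]=9≠a[slow]=6 write a[4]=9, slow++,fast++
slow=4 fast=5: a[fast]=10≠a[slow]=9 write a[5]=10, slow++,fast++
slow=5 fast=6: a[fast]=11≠a[slow]=10 write a[6]=11, slow++,fast++
slow=6 fast=7: a[fast]=13≠a[slow]=11 write a[7]=13, slow++,fast++
slow=7 fast=8: a[fast]=13=a[slow] dup, fast++
slow=7 fast=9: a[fast]=14≠a[slow]=13 write a[8]=14, slow++,fast++
slow=8 fast=10: a[fast]=14=a[slow] dup, fast++

length 9; prefix = [2, 3, 4, 6, 9, 10, 11, 13, 14]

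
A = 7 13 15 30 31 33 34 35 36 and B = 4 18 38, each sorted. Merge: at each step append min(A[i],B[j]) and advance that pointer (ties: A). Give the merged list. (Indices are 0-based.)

i=0 j=0: A[i]=7>B[j]=4 take 4, j++
i=0 j=1: A[i]=7<=B[j]=18 take 7, i++
i=1 j=1: A[i]=13<=B[j]=18 take 13, i++
i=2 j=1: A[i]=15<=B[j]=18 take 15, i++
i=3 j=1: A[i]=30>B[j]=18 take 18, j++
i=3 j=2: A[i]=30<=B[j]=38 take 30, i++
i=4 j=2: A[i]=31<=B[j]=38 take 31, i++
i=5 j=2: A[i]=33<=B[j]=38 take 33, i++
i=6 j=2: A[i]=34<=B[j]=38 take 34, i++
i=7 j=2: A[i]=35<=B[j]=38 take 35, i++
i=8 j=2: A[i]=36<=B[j]=38 take 36, i++
i=9 j=2: A done, take B[j]=38, j++

[4, 7, 13, 15, 18, 30, 31, 33, 34, 35, 36, 38]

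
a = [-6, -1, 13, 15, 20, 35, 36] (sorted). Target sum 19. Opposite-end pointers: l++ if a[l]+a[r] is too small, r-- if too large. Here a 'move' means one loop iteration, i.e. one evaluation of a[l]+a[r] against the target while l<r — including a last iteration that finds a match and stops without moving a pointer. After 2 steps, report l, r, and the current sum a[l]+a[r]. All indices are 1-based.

[1,7] -6+36=30 >19 → r--
[1,6] -6+35=29 >19 → r--

l=1, r=5, sum=14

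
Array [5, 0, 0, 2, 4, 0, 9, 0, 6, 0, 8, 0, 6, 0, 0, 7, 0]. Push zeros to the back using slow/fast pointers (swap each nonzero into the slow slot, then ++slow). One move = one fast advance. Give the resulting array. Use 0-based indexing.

[5, 2, 4, 9, 6, 8, 6, 7, 0, 0, 0, 0, 0, 0, 0, 0, 0]

(s=0,f=0) a[fast]=5≠0 swap→a[0]=5 → slow++,fast++
(s=1,f=1) a[fast]=0 → fast++
(s=1,f=2) a[fast]=0 → fast++
(s=1,f=3) a[fast]=2≠0 swap→a[1]=2 → slow++,fast++
(s=2,f=4) a[fast]=4≠0 swap→a[2]=4 → slow++,fast++
(s=3,f=5) a[fast]=0 → fast++
(s=3,f=6) a[fast]=9≠0 swap→a[3]=9 → slow++,fast++
(s=4,f=7) a[fast]=0 → fast++
(s=4,f=8) a[fast]=6≠0 swap→a[4]=6 → slow++,fast++
(s=5,f=9) a[fast]=0 → fast++
(s=5,f=10) a[fast]=8≠0 swap→a[5]=8 → slow++,fast++
(s=6,f=11) a[fast]=0 → fast++
(s=6,f=12) a[fast]=6≠0 swap→a[6]=6 → slow++,fast++
(s=7,f=13) a[fast]=0 → fast++
(s=7,f=14) a[fast]=0 → fast++
(s=7,f=15) a[fast]=7≠0 swap→a[7]=7 → slow++,fast++
(s=8,f=16) a[fast]=0 → fast++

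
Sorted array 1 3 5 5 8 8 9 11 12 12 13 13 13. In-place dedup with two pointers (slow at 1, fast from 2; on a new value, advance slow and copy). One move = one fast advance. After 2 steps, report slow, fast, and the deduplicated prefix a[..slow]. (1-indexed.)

(s=1,f=2) a[fast]=3≠a[slow]=1 write a[2]=3 → slow++,fast++
(s=2,f=3) a[fast]=5≠a[slow]=3 write a[3]=5 → slow++,fast++

slow=3, fast=4, prefix=[1, 3, 5]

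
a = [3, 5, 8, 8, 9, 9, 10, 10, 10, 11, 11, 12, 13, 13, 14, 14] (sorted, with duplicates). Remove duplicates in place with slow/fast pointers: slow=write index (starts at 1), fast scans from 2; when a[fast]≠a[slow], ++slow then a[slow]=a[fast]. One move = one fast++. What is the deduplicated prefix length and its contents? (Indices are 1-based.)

slow=1 fast=2: a[fast]=5≠a[slow]=3 write a[2]=5, slow++,fast++
slow=2 fast=3: a[fast]=8≠a[slow]=5 write a[3]=8, slow++,fast++
slow=3 fast=4: a[fast]=8=a[slow] dup, fast++
slow=3 fast=5: a[fast]=9≠a[slow]=8 write a[4]=9, slow++,fast++
slow=4 fast=6: a[fast]=9=a[slow] dup, fast++
slow=4 fast=7: a[fast]=10≠a[slow]=9 write a[5]=10, slow++,fast++
slow=5 fast=8: a[fast]=10=a[slow] dup, fast++
slow=5 fast=9: a[fast]=10=a[slow] dup, fast++
slow=5 fast=10: a[fast]=11≠a[slow]=10 write a[6]=11, slow++,fast++
slow=6 fast=11: a[fast]=11=a[slow] dup, fast++
slow=6 fast=12: a[fast]=12≠a[slow]=11 write a[7]=12, slow++,fast++
slow=7 fast=13: a[fast]=13≠a[slow]=12 write a[8]=13, slow++,fast++
slow=8 fast=14: a[fast]=13=a[slow] dup, fast++
slow=8 fast=15: a[fast]=14≠a[slow]=13 write a[9]=14, slow++,fast++
slow=9 fast=16: a[fast]=14=a[slow] dup, fast++

length 9; prefix = [3, 5, 8, 9, 10, 11, 12, 13, 14]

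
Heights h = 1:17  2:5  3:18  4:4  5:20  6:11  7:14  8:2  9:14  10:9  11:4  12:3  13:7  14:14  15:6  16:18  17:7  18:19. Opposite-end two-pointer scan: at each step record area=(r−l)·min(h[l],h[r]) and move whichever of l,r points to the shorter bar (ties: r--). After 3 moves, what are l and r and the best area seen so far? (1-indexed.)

l=1 r=18: min(17,19)*17=289 best=289 *, l++
l=2 r=18: min(5,19)*16=80 best=289, l++
l=3 r=18: min(18,19)*15=270 best=289, l++

l=4, r=18, best area=289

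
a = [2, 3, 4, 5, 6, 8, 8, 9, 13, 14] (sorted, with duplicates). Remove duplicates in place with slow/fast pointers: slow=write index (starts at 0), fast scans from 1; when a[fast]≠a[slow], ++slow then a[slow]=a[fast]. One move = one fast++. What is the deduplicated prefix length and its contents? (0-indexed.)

length 9; prefix = [2, 3, 4, 5, 6, 8, 9, 13, 14]

slow=0 fast=1: a[fast]=3≠a[slow]=2 write a[1]=3, slow++,fast++
slow=1 fast=2: a[fast]=4≠a[slow]=3 write a[2]=4, slow++,fast++
slow=2 fast=3: a[fast]=5≠a[slow]=4 write a[3]=5, slow++,fast++
slow=3 fast=4: a[fast]=6≠a[slow]=5 write a[4]=6, slow++,fast++
slow=4 fast=5: a[fast]=8≠a[slow]=6 write a[5]=8, slow++,fast++
slow=5 fast=6: a[fast]=8=a[slow] dup, fast++
slow=5 fast=7: a[fast]=9≠a[slow]=8 write a[6]=9, slow++,fast++
slow=6 fast=8: a[fast]=13≠a[slow]=9 write a[7]=13, slow++,fast++
slow=7 fast=9: a[fast]=14≠a[slow]=13 write a[8]=14, slow++,fast++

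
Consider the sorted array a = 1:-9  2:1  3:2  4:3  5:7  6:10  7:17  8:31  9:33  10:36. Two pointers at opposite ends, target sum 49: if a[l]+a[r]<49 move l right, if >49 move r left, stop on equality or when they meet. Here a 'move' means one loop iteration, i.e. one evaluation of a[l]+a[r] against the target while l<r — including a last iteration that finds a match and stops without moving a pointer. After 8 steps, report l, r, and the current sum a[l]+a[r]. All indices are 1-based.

l=7, r=8, sum=48

l=1 r=10: -9+36=27 <49, l++
l=2 r=10: 1+36=37 <49, l++
l=3 r=10: 2+36=38 <49, l++
l=4 r=10: 3+36=39 <49, l++
l=5 r=10: 7+36=43 <49, l++
l=6 r=10: 10+36=46 <49, l++
l=7 r=10: 17+36=53 >49, r--
l=7 r=9: 17+33=50 >49, r--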